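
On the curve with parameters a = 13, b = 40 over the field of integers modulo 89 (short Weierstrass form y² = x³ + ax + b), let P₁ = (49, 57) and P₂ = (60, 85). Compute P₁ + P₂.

(49, 57) + (60, 85). λ = (85 - 57)/(60 - 49) ≡ 28/11 mod 89. 11⁻¹ ≡ 81 (mod 89) since 11·81 = 891 ≡ 1, so λ ≡ 43.
  x = λ² - 49 - 60 = 1849 - 109 ≡ 49; y = λ·(49 - 49) - 57 ≡ 32. → (49, 32)

(49, 32)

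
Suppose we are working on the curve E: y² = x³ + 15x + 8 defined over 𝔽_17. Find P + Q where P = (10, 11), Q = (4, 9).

(5, 2)

(10, 11) + (4, 9). λ = (9 - 11)/(4 - 10) ≡ 15/11 mod 17. 11⁻¹ ≡ 14 (mod 17), so λ ≡ 6.
  x = λ² - 10 - 4 = 36 - 14 ≡ 5; y = λ·(10 - 5) - 11 ≡ 2. → (5, 2)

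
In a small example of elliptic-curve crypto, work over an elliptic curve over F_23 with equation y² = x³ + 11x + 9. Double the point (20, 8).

tangent at (20, 8): λ = (3·20² + 11)/(2·8) ≡ 15/16. 16⁻¹ ≡ 13 (mod 23) since 16·13 = 208 ≡ 1, so λ ≡ 15·13 ≡ 11.
  x = λ² - 20 - 20 = 121 - 40 ≡ 12; y = λ·(20 - 12) - 8 ≡ 11. → (12, 11)

(12, 11)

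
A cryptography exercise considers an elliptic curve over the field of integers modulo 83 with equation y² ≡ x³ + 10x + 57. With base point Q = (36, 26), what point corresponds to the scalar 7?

Repeated addition: build up to 7Q.
2Q: tangent at (36, 26): λ = (3·36² + 10)/(2·26) ≡ 80/52. 52⁻¹ ≡ 8 (mod 83), so λ ≡ 80·8 ≡ 59.
  x = λ² - 36 - 36 = 3481 - 72 ≡ 6; y = λ·(36 - 6) - 26 ≡ 1. → (6, 1)
3Q: (6, 1) + (36, 26). λ = (26 - 1)/(36 - 6) ≡ 25/30 mod 83. 30⁻¹ ≡ 36 (mod 83), so λ ≡ 70.
  x = λ² - 6 - 36 = 4900 - 42 ≡ 44; y = λ·(6 - 44) - 1 ≡ 78. → (44, 78)
4Q: (44, 78) + (36, 26). λ = (26 - 78)/(36 - 44) ≡ 31/75 mod 83. 75⁻¹ ≡ 31 (mod 83) since 75·31 = 2325 ≡ 1, so λ ≡ 48.
  x = λ² - 44 - 36 = 2304 - 80 ≡ 66; y = λ·(44 - 66) - 78 ≡ 28. → (66, 28)
5Q: (66, 28) + (36, 26). λ = (26 - 28)/(36 - 66) ≡ 81/53 mod 83. 53⁻¹ ≡ 47 (mod 83), so λ ≡ 72.
  x = λ² - 66 - 36 = 5184 - 102 ≡ 19; y = λ·(66 - 19) - 28 ≡ 36. → (19, 36)
6Q: (19, 36) + (36, 26). λ = (26 - 36)/(36 - 19) ≡ 73/17 mod 83. 17⁻¹ ≡ 44 (mod 83) since 17·44 = 748 ≡ 1, so λ ≡ 58.
  x = λ² - 19 - 36 = 3364 - 55 ≡ 72; y = λ·(19 - 72) - 36 ≡ 44. → (72, 44)
7Q: (72, 44) + (36, 26). λ = (26 - 44)/(36 - 72) ≡ 65/47 mod 83. 47⁻¹ ≡ 53 (mod 83) since 47·53 = 2491 ≡ 1, so λ ≡ 42.
  x = λ² - 72 - 36 = 1764 - 108 ≡ 79; y = λ·(72 - 79) - 44 ≡ 77. → (79, 77)

(79, 77)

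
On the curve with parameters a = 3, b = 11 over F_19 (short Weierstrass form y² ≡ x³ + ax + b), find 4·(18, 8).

(13, 10)

Write G = (18, 8).
Repeated addition: build up to 4G.
2G: tangent at (18, 8): λ = (3·18² + 3)/(2·8) ≡ 6/16. 16⁻¹ ≡ 6 (mod 19) since 16·6 = 96 ≡ 1, so λ ≡ 6·6 ≡ 17.
  x = λ² - 18 - 18 = 289 - 36 ≡ 6; y = λ·(18 - 6) - 8 ≡ 6. → (6, 6)
3G: (6, 6) + (18, 8). λ = (8 - 6)/(18 - 6) ≡ 2/12 mod 19. 12⁻¹ ≡ 8 (mod 19), so λ ≡ 16.
  x = λ² - 6 - 18 = 256 - 24 ≡ 4; y = λ·(6 - 4) - 6 ≡ 7. → (4, 7)
4G: (4, 7) + (18, 8). λ = (8 - 7)/(18 - 4) ≡ 1/14 mod 19. 14⁻¹ ≡ 15 (mod 19), so λ ≡ 15.
  x = λ² - 4 - 18 = 225 - 22 ≡ 13; y = λ·(4 - 13) - 7 ≡ 10. → (13, 10)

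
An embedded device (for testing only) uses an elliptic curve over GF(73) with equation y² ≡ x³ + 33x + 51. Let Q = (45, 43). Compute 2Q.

tangent at (45, 43): λ = (3·45² + 33)/(2·43) ≡ 49/13. 13⁻¹ ≡ 45 (mod 73) since 13·45 = 585 ≡ 1, so λ ≡ 49·45 ≡ 15.
  x = λ² - 45 - 45 = 225 - 90 ≡ 62; y = λ·(45 - 62) - 43 ≡ 67. → (62, 67)

(62, 67)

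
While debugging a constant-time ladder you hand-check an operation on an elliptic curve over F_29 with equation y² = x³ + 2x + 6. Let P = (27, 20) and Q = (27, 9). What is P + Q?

O

The two points share x = 27 and their y-coordinates satisfy 20 + 9 ≡ 0 (mod 29), so they are inverses. Their sum is 𝒪.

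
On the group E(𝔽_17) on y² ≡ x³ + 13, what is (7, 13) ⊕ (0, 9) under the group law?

(7, 13) + (0, 9). λ = (9 - 13)/(0 - 7) ≡ 13/10 mod 17. 10⁻¹ ≡ 12 (mod 17) since 10·12 = 120 ≡ 1, so λ ≡ 3.
  x = λ² - 7 - 0 = 9 - 7 ≡ 2; y = λ·(7 - 2) - 13 ≡ 2. → (2, 2)

(2, 2)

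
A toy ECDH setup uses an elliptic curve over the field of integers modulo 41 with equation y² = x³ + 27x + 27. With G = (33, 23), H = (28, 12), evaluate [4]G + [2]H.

(38, 40)

First 4G:
Double-and-add on 4 = (100)₂. Start with G = (33, 23) for the leading 1-bit.
double: tangent at (33, 23): λ = (3·33² + 27)/(2·23) ≡ 14/5. 5⁻¹ ≡ 33 (mod 41) since 5·33 = 165 ≡ 1, so λ ≡ 14·33 ≡ 11.
  x = λ² - 33 - 33 = 121 - 66 ≡ 14; y = λ·(33 - 14) - 23 ≡ 22. → (14, 22)
double: tangent at (14, 22): λ = (3·14² + 27)/(2·22) ≡ 0/3. 3⁻¹ ≡ 14 (mod 41), so λ ≡ 0·14 ≡ 0.
  x = λ² - 14 - 14 = 0 - 28 ≡ 13; y = λ·(14 - 13) - 22 ≡ 19. → (13, 19)
4G = (13, 19).
Next 2H:
Repeated addition: build up to 2H.
2H: tangent at (28, 12): λ = (3·28² + 27)/(2·12) ≡ 1/24. 24⁻¹ ≡ 12 (mod 41), so λ ≡ 1·12 ≡ 12.
  x = λ² - 28 - 28 = 144 - 56 ≡ 6; y = λ·(28 - 6) - 12 ≡ 6. → (6, 6)
2H = (6, 6).
Finally 4G + 2H:
(13, 19) + (6, 6). λ = (6 - 19)/(6 - 13) ≡ 28/34 mod 41. 34⁻¹ ≡ 35 (mod 41) since 34·35 = 1190 ≡ 1, so λ ≡ 37.
  x = λ² - 13 - 6 = 1369 - 19 ≡ 38; y = λ·(13 - 38) - 19 ≡ 40. → (38, 40)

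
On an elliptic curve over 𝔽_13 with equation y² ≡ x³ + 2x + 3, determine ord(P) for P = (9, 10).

2P: tangent at (9, 10): λ = (3·9² + 2)/(2·10) ≡ 11/7. 7⁻¹ ≡ 2 (mod 13), so λ ≡ 11·2 ≡ 9.
  x = λ² - 9 - 9 = 81 - 18 ≡ 11; y = λ·(9 - 11) - 10 ≡ 11. → (11, 11)
3P: (11, 11) + (9, 10). λ = (10 - 11)/(9 - 11) ≡ 12/11 mod 13. 11⁻¹ ≡ 6 (mod 13), so λ ≡ 7.
  x = λ² - 11 - 9 = 49 - 20 ≡ 3; y = λ·(11 - 3) - 11 ≡ 6. → (3, 6)
4P: (3, 6) + (9, 10). λ = (10 - 6)/(9 - 3) ≡ 4/6 mod 13. 6⁻¹ ≡ 11 (mod 13) since 6·11 = 66 ≡ 1, so λ ≡ 5.
  x = λ² - 3 - 9 = 25 - 12 ≡ 0; y = λ·(3 - 0) - 6 ≡ 9. → (0, 9)
5P: (0, 9) + (9, 10). λ = (10 - 9)/(9 - 0) ≡ 1/9 mod 13. 9⁻¹ ≡ 3 (mod 13), so λ ≡ 3.
  x = λ² - 0 - 9 = 9 - 9 ≡ 0; y = λ·(0 - 0) - 9 ≡ 4. → (0, 4)
6P: (0, 4) + (9, 10). λ = (10 - 4)/(9 - 0) ≡ 6/9 mod 13. 9⁻¹ ≡ 3 (mod 13) since 9·3 = 27 ≡ 1, so λ ≡ 5.
  x = λ² - 0 - 9 = 25 - 9 ≡ 3; y = λ·(0 - 3) - 4 ≡ 7. → (3, 7)
7P: (3, 7) + (9, 10). λ = (10 - 7)/(9 - 3) ≡ 3/6 mod 13. 6⁻¹ ≡ 11 (mod 13) since 6·11 = 66 ≡ 1, so λ ≡ 7.
  x = λ² - 3 - 9 = 49 - 12 ≡ 11; y = λ·(3 - 11) - 7 ≡ 2. → (11, 2)
8P: (11, 2) + (9, 10). λ = (10 - 2)/(9 - 11) ≡ 8/11 mod 13. 11⁻¹ ≡ 6 (mod 13) since 11·6 = 66 ≡ 1, so λ ≡ 9.
  x = λ² - 11 - 9 = 81 - 20 ≡ 9; y = λ·(11 - 9) - 2 ≡ 3. → (9, 3)
9P: (9, 3) + (9, 10): same x and y₁ ≡ -y₂, so the sum is 𝒪.
9P = 𝒪, so the order is 9.

9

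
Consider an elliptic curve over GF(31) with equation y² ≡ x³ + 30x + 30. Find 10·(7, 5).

(14, 30)

Write G = (7, 5).
Repeated addition: build up to 10G.
2G: tangent at (7, 5): λ = (3·7² + 30)/(2·5) ≡ 22/10. 10⁻¹ ≡ 28 (mod 31), so λ ≡ 22·28 ≡ 27.
  x = λ² - 7 - 7 = 729 - 14 ≡ 2; y = λ·(7 - 2) - 5 ≡ 6. → (2, 6)
3G: (2, 6) + (7, 5). λ = (5 - 6)/(7 - 2) ≡ 30/5 mod 31. 5⁻¹ ≡ 25 (mod 31), so λ ≡ 6.
  x = λ² - 2 - 7 = 36 - 9 ≡ 27; y = λ·(2 - 27) - 6 ≡ 30. → (27, 30)
4G: (27, 30) + (7, 5). λ = (5 - 30)/(7 - 27) ≡ 6/11 mod 31. 11⁻¹ ≡ 17 (mod 31), so λ ≡ 9.
  x = λ² - 27 - 7 = 81 - 34 ≡ 16; y = λ·(27 - 16) - 30 ≡ 7. → (16, 7)
5G: (16, 7) + (7, 5). λ = (5 - 7)/(7 - 16) ≡ 29/22 mod 31. 22⁻¹ ≡ 24 (mod 31) since 22·24 = 528 ≡ 1, so λ ≡ 14.
  x = λ² - 16 - 7 = 196 - 23 ≡ 18; y = λ·(16 - 18) - 7 ≡ 27. → (18, 27)
6G: (18, 27) + (7, 5). λ = (5 - 27)/(7 - 18) ≡ 9/20 mod 31. 20⁻¹ ≡ 14 (mod 31) since 20·14 = 280 ≡ 1, so λ ≡ 2.
  x = λ² - 18 - 7 = 4 - 25 ≡ 10; y = λ·(18 - 10) - 27 ≡ 20. → (10, 20)
7G: (10, 20) + (7, 5). λ = (5 - 20)/(7 - 10) ≡ 16/28 mod 31. 28⁻¹ ≡ 10 (mod 31) since 28·10 = 280 ≡ 1, so λ ≡ 5.
  x = λ² - 10 - 7 = 25 - 17 ≡ 8; y = λ·(10 - 8) - 20 ≡ 21. → (8, 21)
8G: (8, 21) + (7, 5). λ = (5 - 21)/(7 - 8) ≡ 15/30 mod 31. 30⁻¹ ≡ 30 (mod 31), so λ ≡ 16.
  x = λ² - 8 - 7 = 256 - 15 ≡ 24; y = λ·(8 - 24) - 21 ≡ 2. → (24, 2)
9G: (24, 2) + (7, 5). λ = (5 - 2)/(7 - 24) ≡ 3/14 mod 31. 14⁻¹ ≡ 20 (mod 31) since 14·20 = 280 ≡ 1, so λ ≡ 29.
  x = λ² - 24 - 7 = 841 - 31 ≡ 4; y = λ·(24 - 4) - 2 ≡ 20. → (4, 20)
10G: (4, 20) + (7, 5). λ = (5 - 20)/(7 - 4) ≡ 16/3 mod 31. 3⁻¹ ≡ 21 (mod 31), so λ ≡ 26.
  x = λ² - 4 - 7 = 676 - 11 ≡ 14; y = λ·(4 - 14) - 20 ≡ 30. → (14, 30)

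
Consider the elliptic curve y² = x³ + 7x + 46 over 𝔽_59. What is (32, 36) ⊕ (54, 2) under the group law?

(30, 36)

(32, 36) + (54, 2). λ = (2 - 36)/(54 - 32) ≡ 25/22 mod 59. 22⁻¹ ≡ 51 (mod 59) since 22·51 = 1122 ≡ 1, so λ ≡ 36.
  x = λ² - 32 - 54 = 1296 - 86 ≡ 30; y = λ·(32 - 30) - 36 ≡ 36. → (30, 36)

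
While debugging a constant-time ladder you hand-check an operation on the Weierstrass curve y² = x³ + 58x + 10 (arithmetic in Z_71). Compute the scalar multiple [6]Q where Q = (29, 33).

Repeated addition: build up to 6Q.
2Q: tangent at (29, 33): λ = (3·29² + 58)/(2·33) ≡ 25/66. 66⁻¹ ≡ 14 (mod 71), so λ ≡ 25·14 ≡ 66.
  x = λ² - 29 - 29 = 4356 - 58 ≡ 38; y = λ·(29 - 38) - 33 ≡ 12. → (38, 12)
3Q: (38, 12) + (29, 33). λ = (33 - 12)/(29 - 38) ≡ 21/62 mod 71. 62⁻¹ ≡ 63 (mod 71), so λ ≡ 45.
  x = λ² - 38 - 29 = 2025 - 67 ≡ 41; y = λ·(38 - 41) - 12 ≡ 66. → (41, 66)
4Q: (41, 66) + (29, 33). λ = (33 - 66)/(29 - 41) ≡ 38/59 mod 71. 59⁻¹ ≡ 65 (mod 71), so λ ≡ 56.
  x = λ² - 41 - 29 = 3136 - 70 ≡ 13; y = λ·(41 - 13) - 66 ≡ 11. → (13, 11)
5Q: (13, 11) + (29, 33). λ = (33 - 11)/(29 - 13) ≡ 22/16 mod 71. 16⁻¹ ≡ 40 (mod 71), so λ ≡ 28.
  x = λ² - 13 - 29 = 784 - 42 ≡ 32; y = λ·(13 - 32) - 11 ≡ 25. → (32, 25)
6Q: (32, 25) + (29, 33). λ = (33 - 25)/(29 - 32) ≡ 8/68 mod 71. 68⁻¹ ≡ 47 (mod 71), so λ ≡ 21.
  x = λ² - 32 - 29 = 441 - 61 ≡ 25; y = λ·(32 - 25) - 25 ≡ 51. → (25, 51)

(25, 51)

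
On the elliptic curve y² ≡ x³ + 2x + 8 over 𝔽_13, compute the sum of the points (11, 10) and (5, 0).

(7, 1)

(11, 10) + (5, 0). λ = (0 - 10)/(5 - 11) ≡ 3/7 mod 13. 7⁻¹ ≡ 2 (mod 13), so λ ≡ 6.
  x = λ² - 11 - 5 = 36 - 16 ≡ 7; y = λ·(11 - 7) - 10 ≡ 1. → (7, 1)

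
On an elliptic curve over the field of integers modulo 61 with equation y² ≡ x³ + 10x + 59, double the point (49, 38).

tangent at (49, 38): λ = (3·49² + 10)/(2·38) ≡ 15/15. 15⁻¹ ≡ 57 (mod 61), so λ ≡ 15·57 ≡ 1.
  x = λ² - 49 - 49 = 1 - 98 ≡ 25; y = λ·(49 - 25) - 38 ≡ 47. → (25, 47)

(25, 47)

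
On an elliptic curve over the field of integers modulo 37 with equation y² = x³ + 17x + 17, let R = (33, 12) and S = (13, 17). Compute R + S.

(35, 7)

(33, 12) + (13, 17). λ = (17 - 12)/(13 - 33) ≡ 5/17 mod 37. 17⁻¹ ≡ 24 (mod 37), so λ ≡ 9.
  x = λ² - 33 - 13 = 81 - 46 ≡ 35; y = λ·(33 - 35) - 12 ≡ 7. → (35, 7)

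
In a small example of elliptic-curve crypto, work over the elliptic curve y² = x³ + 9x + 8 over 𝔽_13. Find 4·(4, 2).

Write G = (4, 2).
Double-and-add on 4 = (100)₂. Start with G = (4, 2) for the leading 1-bit.
double: tangent at (4, 2): λ = (3·4² + 9)/(2·2) ≡ 5/4. 4⁻¹ ≡ 10 (mod 13) since 4·10 = 40 ≡ 1, so λ ≡ 5·10 ≡ 11.
  x = λ² - 4 - 4 = 121 - 8 ≡ 9; y = λ·(4 - 9) - 2 ≡ 8. → (9, 8)
double: tangent at (9, 8): λ = (3·9² + 9)/(2·8) ≡ 5/3. 3⁻¹ ≡ 9 (mod 13), so λ ≡ 5·9 ≡ 6.
  x = λ² - 9 - 9 = 36 - 18 ≡ 5; y = λ·(9 - 5) - 8 ≡ 3. → (5, 3)

(5, 3)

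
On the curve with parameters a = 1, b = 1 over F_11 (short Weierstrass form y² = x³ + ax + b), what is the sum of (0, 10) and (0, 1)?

The two points share x = 0 and their y-coordinates satisfy 10 + 1 ≡ 0 (mod 11), so they are inverses. Their sum is the point at infinity.

O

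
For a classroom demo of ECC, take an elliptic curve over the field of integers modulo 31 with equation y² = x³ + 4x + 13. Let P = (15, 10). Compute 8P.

Double-and-add on 8 = (1000)₂. Start with P = (15, 10) for the leading 1-bit.
double: tangent at (15, 10): λ = (3·15² + 4)/(2·10) ≡ 28/20. 20⁻¹ ≡ 14 (mod 31) since 20·14 = 280 ≡ 1, so λ ≡ 28·14 ≡ 20.
  x = λ² - 15 - 15 = 400 - 30 ≡ 29; y = λ·(15 - 29) - 10 ≡ 20. → (29, 20)
double: tangent at (29, 20): λ = (3·29² + 4)/(2·20) ≡ 16/9. 9⁻¹ ≡ 7 (mod 31), so λ ≡ 16·7 ≡ 19.
  x = λ² - 29 - 29 = 361 - 58 ≡ 24; y = λ·(29 - 24) - 20 ≡ 13. → (24, 13)
double: tangent at (24, 13): λ = (3·24² + 4)/(2·13) ≡ 27/26. 26⁻¹ ≡ 6 (mod 31) since 26·6 = 156 ≡ 1, so λ ≡ 27·6 ≡ 7.
  x = λ² - 24 - 24 = 49 - 48 ≡ 1; y = λ·(24 - 1) - 13 ≡ 24. → (1, 24)

(1, 24)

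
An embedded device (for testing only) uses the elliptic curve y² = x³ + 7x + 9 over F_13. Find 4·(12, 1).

Write Q = (12, 1).
Double-and-add on 4 = (100)₂. Start with Q = (12, 1) for the leading 1-bit.
double: tangent at (12, 1): λ = (3·12² + 7)/(2·1) ≡ 10/2. 2⁻¹ ≡ 7 (mod 13), so λ ≡ 10·7 ≡ 5.
  x = λ² - 12 - 12 = 25 - 24 ≡ 1; y = λ·(12 - 1) - 1 ≡ 2. → (1, 2)
double: tangent at (1, 2): λ = (3·1² + 7)/(2·2) ≡ 10/4. 4⁻¹ ≡ 10 (mod 13), so λ ≡ 10·10 ≡ 9.
  x = λ² - 1 - 1 = 81 - 2 ≡ 1; y = λ·(1 - 1) - 2 ≡ 11. → (1, 11)

(1, 11)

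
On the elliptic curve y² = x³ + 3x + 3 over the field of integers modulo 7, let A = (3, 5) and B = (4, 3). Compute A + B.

(4, 4)

(3, 5) + (4, 3). λ = (3 - 5)/(4 - 3) ≡ 5/1 mod 7. 1⁻¹ ≡ 1 (mod 7) since 1·1 = 1 ≡ 1, so λ ≡ 5.
  x = λ² - 3 - 4 = 25 - 7 ≡ 4; y = λ·(3 - 4) - 5 ≡ 4. → (4, 4)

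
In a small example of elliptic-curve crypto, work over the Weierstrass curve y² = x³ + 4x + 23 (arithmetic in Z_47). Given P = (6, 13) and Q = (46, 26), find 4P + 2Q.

(43, 15)

First 4P:
Double-and-add on 4 = (100)₂. Start with P = (6, 13) for the leading 1-bit.
double: tangent at (6, 13): λ = (3·6² + 4)/(2·13) ≡ 18/26. 26⁻¹ ≡ 38 (mod 47) since 26·38 = 988 ≡ 1, so λ ≡ 18·38 ≡ 26.
  x = λ² - 6 - 6 = 676 - 12 ≡ 6; y = λ·(6 - 6) - 13 ≡ 34. → (6, 34)
double: tangent at (6, 34): λ = (3·6² + 4)/(2·34) ≡ 18/21. 21⁻¹ ≡ 9 (mod 47), so λ ≡ 18·9 ≡ 21.
  x = λ² - 6 - 6 = 441 - 12 ≡ 6; y = λ·(6 - 6) - 34 ≡ 13. → (6, 13)
4P = (6, 13).
Next 2Q:
Repeated addition: build up to 2Q.
2Q: tangent at (46, 26): λ = (3·46² + 4)/(2·26) ≡ 7/5. 5⁻¹ ≡ 19 (mod 47) since 5·19 = 95 ≡ 1, so λ ≡ 7·19 ≡ 39.
  x = λ² - 46 - 46 = 1521 - 92 ≡ 19; y = λ·(46 - 19) - 26 ≡ 40. → (19, 40)
2Q = (19, 40).
Finally 4P + 2Q:
(6, 13) + (19, 40). λ = (40 - 13)/(19 - 6) ≡ 27/13 mod 47. 13⁻¹ ≡ 29 (mod 47), so λ ≡ 31.
  x = λ² - 6 - 19 = 961 - 25 ≡ 43; y = λ·(6 - 43) - 13 ≡ 15. → (43, 15)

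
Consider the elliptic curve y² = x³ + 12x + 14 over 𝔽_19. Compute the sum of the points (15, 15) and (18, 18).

(6, 13)

(15, 15) + (18, 18). λ = (18 - 15)/(18 - 15) ≡ 3/3 mod 19. 3⁻¹ ≡ 13 (mod 19) since 3·13 = 39 ≡ 1, so λ ≡ 1.
  x = λ² - 15 - 18 = 1 - 33 ≡ 6; y = λ·(15 - 6) - 15 ≡ 13. → (6, 13)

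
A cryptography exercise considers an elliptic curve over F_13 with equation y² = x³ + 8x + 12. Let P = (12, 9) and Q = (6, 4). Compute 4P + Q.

First 4P:
Repeated addition: build up to 4P.
2P: tangent at (12, 9): λ = (3·12² + 8)/(2·9) ≡ 11/5. 5⁻¹ ≡ 8 (mod 13) since 5·8 = 40 ≡ 1, so λ ≡ 11·8 ≡ 10.
  x = λ² - 12 - 12 = 100 - 24 ≡ 11; y = λ·(12 - 11) - 9 ≡ 1. → (11, 1)
3P: (11, 1) + (12, 9). λ = (9 - 1)/(12 - 11) ≡ 8/1 mod 13. 1⁻¹ ≡ 1 (mod 13) since 1·1 = 1 ≡ 1, so λ ≡ 8.
  x = λ² - 11 - 12 = 64 - 23 ≡ 2; y = λ·(11 - 2) - 1 ≡ 6. → (2, 6)
4P: (2, 6) + (12, 9). λ = (9 - 6)/(12 - 2) ≡ 3/10 mod 13. 10⁻¹ ≡ 4 (mod 13), so λ ≡ 12.
  x = λ² - 2 - 12 = 144 - 14 ≡ 0; y = λ·(2 - 0) - 6 ≡ 5. → (0, 5)
4P = (0, 5).
Finally 4P + Q:
(0, 5) + (6, 4). λ = (4 - 5)/(6 - 0) ≡ 12/6 mod 13. 6⁻¹ ≡ 11 (mod 13) since 6·11 = 66 ≡ 1, so λ ≡ 2.
  x = λ² - 0 - 6 = 4 - 6 ≡ 11; y = λ·(0 - 11) - 5 ≡ 12. → (11, 12)

(11, 12)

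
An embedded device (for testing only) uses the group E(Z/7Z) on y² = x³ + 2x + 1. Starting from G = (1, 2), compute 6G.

Repeated addition: build up to 6G.
2G: tangent at (1, 2): λ = (3·1² + 2)/(2·2) ≡ 5/4. 4⁻¹ ≡ 2 (mod 7) since 4·2 = 8 ≡ 1, so λ ≡ 5·2 ≡ 3.
  x = λ² - 1 - 1 = 9 - 2 ≡ 0; y = λ·(1 - 0) - 2 ≡ 1. → (0, 1)
3G: (0, 1) + (1, 2). λ = (2 - 1)/(1 - 0) ≡ 1/1 mod 7. 1⁻¹ ≡ 1 (mod 7) since 1·1 = 1 ≡ 1, so λ ≡ 1.
  x = λ² - 0 - 1 = 1 - 1 ≡ 0; y = λ·(0 - 0) - 1 ≡ 6. → (0, 6)
4G: (0, 6) + (1, 2). λ = (2 - 6)/(1 - 0) ≡ 3/1 mod 7. 1⁻¹ ≡ 1 (mod 7) since 1·1 = 1 ≡ 1, so λ ≡ 3.
  x = λ² - 0 - 1 = 9 - 1 ≡ 1; y = λ·(0 - 1) - 6 ≡ 5. → (1, 5)
5G: (1, 5) + (1, 2): same x and y₁ ≡ -y₂, so the sum is O.
6G: O + (1, 2) = (1, 2) (identity).

(1, 2)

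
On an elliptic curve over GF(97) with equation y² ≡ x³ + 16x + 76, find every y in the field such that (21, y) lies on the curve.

19, 78

x³ + 16x + 76 = 9673 ≡ 70 (mod 97).
Square roots of 70 mod 97: 19 and 78 (since 19² = 361 ≡ 70).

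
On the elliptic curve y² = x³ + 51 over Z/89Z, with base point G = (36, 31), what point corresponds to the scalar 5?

Repeated addition: build up to 5G.
2G: tangent at (36, 31): λ = (3·36² + 0)/(2·31) ≡ 61/62. 62⁻¹ ≡ 56 (mod 89) since 62·56 = 3472 ≡ 1, so λ ≡ 61·56 ≡ 34.
  x = λ² - 36 - 36 = 1156 - 72 ≡ 16; y = λ·(36 - 16) - 31 ≡ 26. → (16, 26)
3G: (16, 26) + (36, 31). λ = (31 - 26)/(36 - 16) ≡ 5/20 mod 89. 20⁻¹ ≡ 49 (mod 89) since 20·49 = 980 ≡ 1, so λ ≡ 67.
  x = λ² - 16 - 36 = 4489 - 52 ≡ 76; y = λ·(16 - 76) - 26 ≡ 48. → (76, 48)
4G: (76, 48) + (36, 31). λ = (31 - 48)/(36 - 76) ≡ 72/49 mod 89. 49⁻¹ ≡ 20 (mod 89), so λ ≡ 16.
  x = λ² - 76 - 36 = 256 - 112 ≡ 55; y = λ·(76 - 55) - 48 ≡ 21. → (55, 21)
5G: (55, 21) + (36, 31). λ = (31 - 21)/(36 - 55) ≡ 10/70 mod 89. 70⁻¹ ≡ 14 (mod 89) since 70·14 = 980 ≡ 1, so λ ≡ 51.
  x = λ² - 55 - 36 = 2601 - 91 ≡ 18; y = λ·(55 - 18) - 21 ≡ 86. → (18, 86)

(18, 86)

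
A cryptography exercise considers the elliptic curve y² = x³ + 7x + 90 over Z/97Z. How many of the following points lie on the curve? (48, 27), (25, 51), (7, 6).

2

(48, 27): 27² ≡ 50, rhs ≡ 50 → on.
(25, 51): 51² ≡ 79, rhs ≡ 79 → on.
(7, 6): 6² ≡ 36, rhs ≡ 94 → off.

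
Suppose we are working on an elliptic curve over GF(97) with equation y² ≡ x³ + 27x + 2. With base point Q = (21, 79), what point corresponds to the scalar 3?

(6, 63)

Repeated addition: build up to 3Q.
2Q: tangent at (21, 79): λ = (3·21² + 27)/(2·79) ≡ 89/61. 61⁻¹ ≡ 35 (mod 97), so λ ≡ 89·35 ≡ 11.
  x = λ² - 21 - 21 = 121 - 42 ≡ 79; y = λ·(21 - 79) - 79 ≡ 59. → (79, 59)
3Q: (79, 59) + (21, 79). λ = (79 - 59)/(21 - 79) ≡ 20/39 mod 97. 39⁻¹ ≡ 5 (mod 97), so λ ≡ 3.
  x = λ² - 79 - 21 = 9 - 100 ≡ 6; y = λ·(79 - 6) - 59 ≡ 63. → (6, 63)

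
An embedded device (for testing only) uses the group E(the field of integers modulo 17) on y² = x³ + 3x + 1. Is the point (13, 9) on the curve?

y² = 9² ≡ 13; x³ + 3x + 1 = 2237 ≡ 10 (mod 17). 13 ≠ 10.

no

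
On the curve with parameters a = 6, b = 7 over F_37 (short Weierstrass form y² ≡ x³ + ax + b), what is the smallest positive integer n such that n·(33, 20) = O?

4

2P: tangent at (33, 20): λ = (3·33² + 6)/(2·20) ≡ 17/3. 3⁻¹ ≡ 25 (mod 37) since 3·25 = 75 ≡ 1, so λ ≡ 17·25 ≡ 18.
  x = λ² - 33 - 33 = 324 - 66 ≡ 36; y = λ·(33 - 36) - 20 ≡ 0. → (36, 0)
3P: (36, 0) + (33, 20). λ = (20 - 0)/(33 - 36) ≡ 20/34 mod 37. 34⁻¹ ≡ 12 (mod 37), so λ ≡ 18.
  x = λ² - 36 - 33 = 324 - 69 ≡ 33; y = λ·(36 - 33) - 0 ≡ 17. → (33, 17)
4P: (33, 17) + (33, 20): same x and y₁ ≡ -y₂, so the sum is O.
4P = O, so the order is 4.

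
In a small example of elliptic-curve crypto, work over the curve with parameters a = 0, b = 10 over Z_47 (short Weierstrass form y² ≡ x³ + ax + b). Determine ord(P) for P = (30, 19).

2P: tangent at (30, 19): λ = (3·30² + 0)/(2·19) ≡ 21/38. 38⁻¹ ≡ 26 (mod 47), so λ ≡ 21·26 ≡ 29.
  x = λ² - 30 - 30 = 841 - 60 ≡ 29; y = λ·(30 - 29) - 19 ≡ 10. → (29, 10)
3P: (29, 10) + (30, 19). λ = (19 - 10)/(30 - 29) ≡ 9/1 mod 47. 1⁻¹ ≡ 1 (mod 47) since 1·1 = 1 ≡ 1, so λ ≡ 9.
  x = λ² - 29 - 30 = 81 - 59 ≡ 22; y = λ·(29 - 22) - 10 ≡ 6. → (22, 6)
4P: (22, 6) + (30, 19). λ = (19 - 6)/(30 - 22) ≡ 13/8 mod 47. 8⁻¹ ≡ 6 (mod 47), so λ ≡ 31.
  x = λ² - 22 - 30 = 961 - 52 ≡ 16; y = λ·(22 - 16) - 6 ≡ 39. → (16, 39)
5P: (16, 39) + (30, 19). λ = (19 - 39)/(30 - 16) ≡ 27/14 mod 47. 14⁻¹ ≡ 37 (mod 47), so λ ≡ 12.
  x = λ² - 16 - 30 = 144 - 46 ≡ 4; y = λ·(16 - 4) - 39 ≡ 11. → (4, 11)
6P: (4, 11) + (30, 19). λ = (19 - 11)/(30 - 4) ≡ 8/26 mod 47. 26⁻¹ ≡ 38 (mod 47), so λ ≡ 22.
  x = λ² - 4 - 30 = 484 - 34 ≡ 27; y = λ·(4 - 27) - 11 ≡ 0. → (27, 0)
7P: (27, 0) + (30, 19). λ = (19 - 0)/(30 - 27) ≡ 19/3 mod 47. 3⁻¹ ≡ 16 (mod 47) since 3·16 = 48 ≡ 1, so λ ≡ 22.
  x = λ² - 27 - 30 = 484 - 57 ≡ 4; y = λ·(27 - 4) - 0 ≡ 36. → (4, 36)
8P: (4, 36) + (30, 19). λ = (19 - 36)/(30 - 4) ≡ 30/26 mod 47. 26⁻¹ ≡ 38 (mod 47) since 26·38 = 988 ≡ 1, so λ ≡ 12.
  x = λ² - 4 - 30 = 144 - 34 ≡ 16; y = λ·(4 - 16) - 36 ≡ 8. → (16, 8)
9P: (16, 8) + (30, 19). λ = (19 - 8)/(30 - 16) ≡ 11/14 mod 47. 14⁻¹ ≡ 37 (mod 47) since 14·37 = 518 ≡ 1, so λ ≡ 31.
  x = λ² - 16 - 30 = 961 - 46 ≡ 22; y = λ·(16 - 22) - 8 ≡ 41. → (22, 41)
10P: (22, 41) + (30, 19). λ = (19 - 41)/(30 - 22) ≡ 25/8 mod 47. 8⁻¹ ≡ 6 (mod 47) since 8·6 = 48 ≡ 1, so λ ≡ 9.
  x = λ² - 22 - 30 = 81 - 52 ≡ 29; y = λ·(22 - 29) - 41 ≡ 37. → (29, 37)
11P: (29, 37) + (30, 19). λ = (19 - 37)/(30 - 29) ≡ 29/1 mod 47. 1⁻¹ ≡ 1 (mod 47) since 1·1 = 1 ≡ 1, so λ ≡ 29.
  x = λ² - 29 - 30 = 841 - 59 ≡ 30; y = λ·(29 - 30) - 37 ≡ 28. → (30, 28)
12P: (30, 28) + (30, 19): same x and y₁ ≡ -y₂, so the sum is 𝒪.
12P = 𝒪, so the order is 12.

12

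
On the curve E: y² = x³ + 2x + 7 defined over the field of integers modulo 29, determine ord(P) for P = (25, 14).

2P: tangent at (25, 14): λ = (3·25² + 2)/(2·14) ≡ 21/28. 28⁻¹ ≡ 28 (mod 29), so λ ≡ 21·28 ≡ 8.
  x = λ² - 25 - 25 = 64 - 50 ≡ 14; y = λ·(25 - 14) - 14 ≡ 16. → (14, 16)
3P: (14, 16) + (25, 14). λ = (14 - 16)/(25 - 14) ≡ 27/11 mod 29. 11⁻¹ ≡ 8 (mod 29), so λ ≡ 13.
  x = λ² - 14 - 25 = 169 - 39 ≡ 14; y = λ·(14 - 14) - 16 ≡ 13. → (14, 13)
4P: (14, 13) + (25, 14). λ = (14 - 13)/(25 - 14) ≡ 1/11 mod 29. 11⁻¹ ≡ 8 (mod 29), so λ ≡ 8.
  x = λ² - 14 - 25 = 64 - 39 ≡ 25; y = λ·(14 - 25) - 13 ≡ 15. → (25, 15)
5P: (25, 15) + (25, 14): same x and y₁ ≡ -y₂, so the sum is 𝒪.
5P = 𝒪, so the order is 5.

5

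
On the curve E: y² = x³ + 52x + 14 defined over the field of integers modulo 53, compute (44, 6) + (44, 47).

O

The two points share x = 44 and their y-coordinates satisfy 6 + 47 ≡ 0 (mod 53), so they are inverses. Their sum is 𝒪.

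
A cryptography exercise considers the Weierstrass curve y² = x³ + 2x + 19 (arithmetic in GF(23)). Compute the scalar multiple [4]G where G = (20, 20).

(2, 13)

Double-and-add on 4 = (100)₂. Start with G = (20, 20) for the leading 1-bit.
double: tangent at (20, 20): λ = (3·20² + 2)/(2·20) ≡ 6/17. 17⁻¹ ≡ 19 (mod 23), so λ ≡ 6·19 ≡ 22.
  x = λ² - 20 - 20 = 484 - 40 ≡ 7; y = λ·(20 - 7) - 20 ≡ 13. → (7, 13)
double: tangent at (7, 13): λ = (3·7² + 2)/(2·13) ≡ 11/3. 3⁻¹ ≡ 8 (mod 23), so λ ≡ 11·8 ≡ 19.
  x = λ² - 7 - 7 = 361 - 14 ≡ 2; y = λ·(7 - 2) - 13 ≡ 13. → (2, 13)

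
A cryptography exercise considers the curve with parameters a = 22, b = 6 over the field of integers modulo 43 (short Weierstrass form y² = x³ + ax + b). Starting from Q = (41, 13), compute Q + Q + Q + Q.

Double-and-add on 4 = (100)₂. Start with Q = (41, 13) for the leading 1-bit.
double: tangent at (41, 13): λ = (3·41² + 22)/(2·13) ≡ 34/26. 26⁻¹ ≡ 5 (mod 43), so λ ≡ 34·5 ≡ 41.
  x = λ² - 41 - 41 = 1681 - 82 ≡ 8; y = λ·(41 - 8) - 13 ≡ 7. → (8, 7)
double: tangent at (8, 7): λ = (3·8² + 22)/(2·7) ≡ 42/14. 14⁻¹ ≡ 40 (mod 43), so λ ≡ 42·40 ≡ 3.
  x = λ² - 8 - 8 = 9 - 16 ≡ 36; y = λ·(8 - 36) - 7 ≡ 38. → (36, 38)

(36, 38)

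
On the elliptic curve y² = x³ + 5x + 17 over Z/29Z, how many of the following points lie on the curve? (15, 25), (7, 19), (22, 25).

(15, 25): 25² ≡ 16, rhs ≡ 16 → on.
(7, 19): 19² ≡ 13, rhs ≡ 18 → off.
(22, 25): 25² ≡ 16, rhs ≡ 16 → on.

2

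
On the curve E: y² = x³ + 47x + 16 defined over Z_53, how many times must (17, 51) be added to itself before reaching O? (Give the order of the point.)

11

2P: tangent at (17, 51): λ = (3·17² + 47)/(2·51) ≡ 13/49. 49⁻¹ ≡ 13 (mod 53), so λ ≡ 13·13 ≡ 10.
  x = λ² - 17 - 17 = 100 - 34 ≡ 13; y = λ·(17 - 13) - 51 ≡ 42. → (13, 42)
3P: (13, 42) + (17, 51). λ = (51 - 42)/(17 - 13) ≡ 9/4 mod 53. 4⁻¹ ≡ 40 (mod 53) since 4·40 = 160 ≡ 1, so λ ≡ 42.
  x = λ² - 13 - 17 = 1764 - 30 ≡ 38; y = λ·(13 - 38) - 42 ≡ 21. → (38, 21)
4P: (38, 21) + (17, 51). λ = (51 - 21)/(17 - 38) ≡ 30/32 mod 53. 32⁻¹ ≡ 5 (mod 53) since 32·5 = 160 ≡ 1, so λ ≡ 44.
  x = λ² - 38 - 17 = 1936 - 55 ≡ 26; y = λ·(38 - 26) - 21 ≡ 30. → (26, 30)
5P: (26, 30) + (17, 51). λ = (51 - 30)/(17 - 26) ≡ 21/44 mod 53. 44⁻¹ ≡ 47 (mod 53) since 44·47 = 2068 ≡ 1, so λ ≡ 33.
  x = λ² - 26 - 17 = 1089 - 43 ≡ 39; y = λ·(26 - 39) - 30 ≡ 18. → (39, 18)
6P: (39, 18) + (17, 51). λ = (51 - 18)/(17 - 39) ≡ 33/31 mod 53. 31⁻¹ ≡ 12 (mod 53), so λ ≡ 25.
  x = λ² - 39 - 17 = 625 - 56 ≡ 39; y = λ·(39 - 39) - 18 ≡ 35. → (39, 35)
7P: (39, 35) + (17, 51). λ = (51 - 35)/(17 - 39) ≡ 16/31 mod 53. 31⁻¹ ≡ 12 (mod 53), so λ ≡ 33.
  x = λ² - 39 - 17 = 1089 - 56 ≡ 26; y = λ·(39 - 26) - 35 ≡ 23. → (26, 23)
8P: (26, 23) + (17, 51). λ = (51 - 23)/(17 - 26) ≡ 28/44 mod 53. 44⁻¹ ≡ 47 (mod 53) since 44·47 = 2068 ≡ 1, so λ ≡ 44.
  x = λ² - 26 - 17 = 1936 - 43 ≡ 38; y = λ·(26 - 38) - 23 ≡ 32. → (38, 32)
9P: (38, 32) + (17, 51). λ = (51 - 32)/(17 - 38) ≡ 19/32 mod 53. 32⁻¹ ≡ 5 (mod 53), so λ ≡ 42.
  x = λ² - 38 - 17 = 1764 - 55 ≡ 13; y = λ·(38 - 13) - 32 ≡ 11. → (13, 11)
10P: (13, 11) + (17, 51). λ = (51 - 11)/(17 - 13) ≡ 40/4 mod 53. 4⁻¹ ≡ 40 (mod 53) since 4·40 = 160 ≡ 1, so λ ≡ 10.
  x = λ² - 13 - 17 = 100 - 30 ≡ 17; y = λ·(13 - 17) - 11 ≡ 2. → (17, 2)
11P: (17, 2) + (17, 51): same x and y₁ ≡ -y₂, so the sum is O.
11P = O, so the order is 11.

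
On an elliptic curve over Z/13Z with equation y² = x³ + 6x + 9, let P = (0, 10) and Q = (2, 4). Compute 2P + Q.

First 2P:
Repeated addition: build up to 2P.
2P: tangent at (0, 10): λ = (3·0² + 6)/(2·10) ≡ 6/7. 7⁻¹ ≡ 2 (mod 13), so λ ≡ 6·2 ≡ 12.
  x = λ² - 0 - 0 = 144 - 0 ≡ 1; y = λ·(0 - 1) - 10 ≡ 4. → (1, 4)
2P = (1, 4).
Finally 2P + Q:
(1, 4) + (2, 4). λ = (4 - 4)/(2 - 1) ≡ 0/1 mod 13. 1⁻¹ ≡ 1 (mod 13), so λ ≡ 0.
  x = λ² - 1 - 2 = 0 - 3 ≡ 10; y = λ·(1 - 10) - 4 ≡ 9. → (10, 9)

(10, 9)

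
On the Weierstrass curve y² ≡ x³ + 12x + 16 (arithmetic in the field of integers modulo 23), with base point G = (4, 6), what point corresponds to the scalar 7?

(7, 11)

Repeated addition: build up to 7G.
2G: tangent at (4, 6): λ = (3·4² + 12)/(2·6) ≡ 14/12. 12⁻¹ ≡ 2 (mod 23), so λ ≡ 14·2 ≡ 5.
  x = λ² - 4 - 4 = 25 - 8 ≡ 17; y = λ·(4 - 17) - 6 ≡ 21. → (17, 21)
3G: (17, 21) + (4, 6). λ = (6 - 21)/(4 - 17) ≡ 8/10 mod 23. 10⁻¹ ≡ 7 (mod 23) since 10·7 = 70 ≡ 1, so λ ≡ 10.
  x = λ² - 17 - 4 = 100 - 21 ≡ 10; y = λ·(17 - 10) - 21 ≡ 3. → (10, 3)
4G: (10, 3) + (4, 6). λ = (6 - 3)/(4 - 10) ≡ 3/17 mod 23. 17⁻¹ ≡ 19 (mod 23), so λ ≡ 11.
  x = λ² - 10 - 4 = 121 - 14 ≡ 15; y = λ·(10 - 15) - 3 ≡ 11. → (15, 11)
5G: (15, 11) + (4, 6). λ = (6 - 11)/(4 - 15) ≡ 18/12 mod 23. 12⁻¹ ≡ 2 (mod 23), so λ ≡ 13.
  x = λ² - 15 - 4 = 169 - 19 ≡ 12; y = λ·(15 - 12) - 11 ≡ 5. → (12, 5)
6G: (12, 5) + (4, 6). λ = (6 - 5)/(4 - 12) ≡ 1/15 mod 23. 15⁻¹ ≡ 20 (mod 23) since 15·20 = 300 ≡ 1, so λ ≡ 20.
  x = λ² - 12 - 4 = 400 - 16 ≡ 16; y = λ·(12 - 16) - 5 ≡ 7. → (16, 7)
7G: (16, 7) + (4, 6). λ = (6 - 7)/(4 - 16) ≡ 22/11 mod 23. 11⁻¹ ≡ 21 (mod 23) since 11·21 = 231 ≡ 1, so λ ≡ 2.
  x = λ² - 16 - 4 = 4 - 20 ≡ 7; y = λ·(16 - 7) - 7 ≡ 11. → (7, 11)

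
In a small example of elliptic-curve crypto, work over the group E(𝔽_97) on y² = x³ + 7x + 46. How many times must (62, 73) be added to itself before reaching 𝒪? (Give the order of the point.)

10

2P: tangent at (62, 73): λ = (3·62² + 7)/(2·73) ≡ 93/49. 49⁻¹ ≡ 2 (mod 97), so λ ≡ 93·2 ≡ 89.
  x = λ² - 62 - 62 = 7921 - 124 ≡ 37; y = λ·(62 - 37) - 73 ≡ 18. → (37, 18)
3P: (37, 18) + (62, 73). λ = (73 - 18)/(62 - 37) ≡ 55/25 mod 97. 25⁻¹ ≡ 66 (mod 97), so λ ≡ 41.
  x = λ² - 37 - 62 = 1681 - 99 ≡ 30; y = λ·(37 - 30) - 18 ≡ 75. → (30, 75)
4P: (30, 75) + (62, 73). λ = (73 - 75)/(62 - 30) ≡ 95/32 mod 97. 32⁻¹ ≡ 94 (mod 97), so λ ≡ 6.
  x = λ² - 30 - 62 = 36 - 92 ≡ 41; y = λ·(30 - 41) - 75 ≡ 53. → (41, 53)
5P: (41, 53) + (62, 73). λ = (73 - 53)/(62 - 41) ≡ 20/21 mod 97. 21⁻¹ ≡ 37 (mod 97) since 21·37 = 777 ≡ 1, so λ ≡ 61.
  x = λ² - 41 - 62 = 3721 - 103 ≡ 29; y = λ·(41 - 29) - 53 ≡ 0. → (29, 0)
6P: (29, 0) + (62, 73). λ = (73 - 0)/(62 - 29) ≡ 73/33 mod 97. 33⁻¹ ≡ 50 (mod 97), so λ ≡ 61.
  x = λ² - 29 - 62 = 3721 - 91 ≡ 41; y = λ·(29 - 41) - 0 ≡ 44. → (41, 44)
7P: (41, 44) + (62, 73). λ = (73 - 44)/(62 - 41) ≡ 29/21 mod 97. 21⁻¹ ≡ 37 (mod 97) since 21·37 = 777 ≡ 1, so λ ≡ 6.
  x = λ² - 41 - 62 = 36 - 103 ≡ 30; y = λ·(41 - 30) - 44 ≡ 22. → (30, 22)
8P: (30, 22) + (62, 73). λ = (73 - 22)/(62 - 30) ≡ 51/32 mod 97. 32⁻¹ ≡ 94 (mod 97), so λ ≡ 41.
  x = λ² - 30 - 62 = 1681 - 92 ≡ 37; y = λ·(30 - 37) - 22 ≡ 79. → (37, 79)
9P: (37, 79) + (62, 73). λ = (73 - 79)/(62 - 37) ≡ 91/25 mod 97. 25⁻¹ ≡ 66 (mod 97), so λ ≡ 89.
  x = λ² - 37 - 62 = 7921 - 99 ≡ 62; y = λ·(37 - 62) - 79 ≡ 24. → (62, 24)
10P: (62, 24) + (62, 73): same x and y₁ ≡ -y₂, so the sum is 𝒪.
10P = 𝒪, so the order is 10.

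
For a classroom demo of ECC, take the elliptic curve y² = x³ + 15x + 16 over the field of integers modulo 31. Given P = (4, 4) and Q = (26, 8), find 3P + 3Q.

(20, 16)

First 3P:
Repeated addition: build up to 3P.
2P: tangent at (4, 4): λ = (3·4² + 15)/(2·4) ≡ 1/8. 8⁻¹ ≡ 4 (mod 31), so λ ≡ 1·4 ≡ 4.
  x = λ² - 4 - 4 = 16 - 8 ≡ 8; y = λ·(4 - 8) - 4 ≡ 11. → (8, 11)
3P: (8, 11) + (4, 4). λ = (4 - 11)/(4 - 8) ≡ 24/27 mod 31. 27⁻¹ ≡ 23 (mod 31), so λ ≡ 25.
  x = λ² - 8 - 4 = 625 - 12 ≡ 24; y = λ·(8 - 24) - 11 ≡ 23. → (24, 23)
3P = (24, 23).
Next 3Q:
Repeated addition: build up to 3Q.
2Q: tangent at (26, 8): λ = (3·26² + 15)/(2·8) ≡ 28/16. 16⁻¹ ≡ 2 (mod 31) since 16·2 = 32 ≡ 1, so λ ≡ 28·2 ≡ 25.
  x = λ² - 26 - 26 = 625 - 52 ≡ 15; y = λ·(26 - 15) - 8 ≡ 19. → (15, 19)
3Q: (15, 19) + (26, 8). λ = (8 - 19)/(26 - 15) ≡ 20/11 mod 31. 11⁻¹ ≡ 17 (mod 31) since 11·17 = 187 ≡ 1, so λ ≡ 30.
  x = λ² - 15 - 26 = 900 - 41 ≡ 22; y = λ·(15 - 22) - 19 ≡ 19. → (22, 19)
3Q = (22, 19).
Finally 3P + 3Q:
(24, 23) + (22, 19). λ = (19 - 23)/(22 - 24) ≡ 27/29 mod 31. 29⁻¹ ≡ 15 (mod 31), so λ ≡ 2.
  x = λ² - 24 - 22 = 4 - 46 ≡ 20; y = λ·(24 - 20) - 23 ≡ 16. → (20, 16)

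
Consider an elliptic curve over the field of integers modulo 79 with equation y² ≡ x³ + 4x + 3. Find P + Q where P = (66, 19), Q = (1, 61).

(66, 19) + (1, 61). λ = (61 - 19)/(1 - 66) ≡ 42/14 mod 79. 14⁻¹ ≡ 17 (mod 79) since 14·17 = 238 ≡ 1, so λ ≡ 3.
  x = λ² - 66 - 1 = 9 - 67 ≡ 21; y = λ·(66 - 21) - 19 ≡ 37. → (21, 37)

(21, 37)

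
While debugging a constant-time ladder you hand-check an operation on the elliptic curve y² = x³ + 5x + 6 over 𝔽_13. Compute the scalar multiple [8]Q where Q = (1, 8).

O

Repeated addition: build up to 8Q.
2Q: tangent at (1, 8): λ = (3·1² + 5)/(2·8) ≡ 8/3. 3⁻¹ ≡ 9 (mod 13) since 3·9 = 27 ≡ 1, so λ ≡ 8·9 ≡ 7.
  x = λ² - 1 - 1 = 49 - 2 ≡ 8; y = λ·(1 - 8) - 8 ≡ 8. → (8, 8)
3Q: (8, 8) + (1, 8). λ = (8 - 8)/(1 - 8) ≡ 0/6 mod 13. 6⁻¹ ≡ 11 (mod 13) since 6·11 = 66 ≡ 1, so λ ≡ 0.
  x = λ² - 8 - 1 = 0 - 9 ≡ 4; y = λ·(8 - 4) - 8 ≡ 5. → (4, 5)
4Q: (4, 5) + (1, 8). λ = (8 - 5)/(1 - 4) ≡ 3/10 mod 13. 10⁻¹ ≡ 4 (mod 13), so λ ≡ 12.
  x = λ² - 4 - 1 = 144 - 5 ≡ 9; y = λ·(4 - 9) - 5 ≡ 0. → (9, 0)
5Q: (9, 0) + (1, 8). λ = (8 - 0)/(1 - 9) ≡ 8/5 mod 13. 5⁻¹ ≡ 8 (mod 13), so λ ≡ 12.
  x = λ² - 9 - 1 = 144 - 10 ≡ 4; y = λ·(9 - 4) - 0 ≡ 8. → (4, 8)
6Q: (4, 8) + (1, 8). λ = (8 - 8)/(1 - 4) ≡ 0/10 mod 13. 10⁻¹ ≡ 4 (mod 13) since 10·4 = 40 ≡ 1, so λ ≡ 0.
  x = λ² - 4 - 1 = 0 - 5 ≡ 8; y = λ·(4 - 8) - 8 ≡ 5. → (8, 5)
7Q: (8, 5) + (1, 8). λ = (8 - 5)/(1 - 8) ≡ 3/6 mod 13. 6⁻¹ ≡ 11 (mod 13) since 6·11 = 66 ≡ 1, so λ ≡ 7.
  x = λ² - 8 - 1 = 49 - 9 ≡ 1; y = λ·(8 - 1) - 5 ≡ 5. → (1, 5)
8Q: (1, 5) + (1, 8): same x and y₁ ≡ -y₂, so the sum is ∞.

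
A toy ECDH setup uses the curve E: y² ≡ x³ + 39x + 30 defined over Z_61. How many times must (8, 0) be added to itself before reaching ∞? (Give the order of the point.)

2P: (8, 0) + (8, 0): same x and y₁ ≡ -y₂, so the sum is ∞.
2P = ∞, so the order is 2.

2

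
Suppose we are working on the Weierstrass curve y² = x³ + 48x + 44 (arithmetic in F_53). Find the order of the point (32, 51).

11

2P: tangent at (32, 51): λ = (3·32² + 48)/(2·51) ≡ 46/49. 49⁻¹ ≡ 13 (mod 53), so λ ≡ 46·13 ≡ 15.
  x = λ² - 32 - 32 = 225 - 64 ≡ 2; y = λ·(32 - 2) - 51 ≡ 28. → (2, 28)
3P: (2, 28) + (32, 51). λ = (51 - 28)/(32 - 2) ≡ 23/30 mod 53. 30⁻¹ ≡ 23 (mod 53), so λ ≡ 52.
  x = λ² - 2 - 32 = 2704 - 34 ≡ 20; y = λ·(2 - 20) - 28 ≡ 43. → (20, 43)
4P: (20, 43) + (32, 51). λ = (51 - 43)/(32 - 20) ≡ 8/12 mod 53. 12⁻¹ ≡ 31 (mod 53) since 12·31 = 372 ≡ 1, so λ ≡ 36.
  x = λ² - 20 - 32 = 1296 - 52 ≡ 25; y = λ·(20 - 25) - 43 ≡ 42. → (25, 42)
5P: (25, 42) + (32, 51). λ = (51 - 42)/(32 - 25) ≡ 9/7 mod 53. 7⁻¹ ≡ 38 (mod 53) since 7·38 = 266 ≡ 1, so λ ≡ 24.
  x = λ² - 25 - 32 = 576 - 57 ≡ 42; y = λ·(25 - 42) - 42 ≡ 27. → (42, 27)
6P: (42, 27) + (32, 51). λ = (51 - 27)/(32 - 42) ≡ 24/43 mod 53. 43⁻¹ ≡ 37 (mod 53) since 43·37 = 1591 ≡ 1, so λ ≡ 40.
  x = λ² - 42 - 32 = 1600 - 74 ≡ 42; y = λ·(42 - 42) - 27 ≡ 26. → (42, 26)
7P: (42, 26) + (32, 51). λ = (51 - 26)/(32 - 42) ≡ 25/43 mod 53. 43⁻¹ ≡ 37 (mod 53) since 43·37 = 1591 ≡ 1, so λ ≡ 24.
  x = λ² - 42 - 32 = 576 - 74 ≡ 25; y = λ·(42 - 25) - 26 ≡ 11. → (25, 11)
8P: (25, 11) + (32, 51). λ = (51 - 11)/(32 - 25) ≡ 40/7 mod 53. 7⁻¹ ≡ 38 (mod 53), so λ ≡ 36.
  x = λ² - 25 - 32 = 1296 - 57 ≡ 20; y = λ·(25 - 20) - 11 ≡ 10. → (20, 10)
9P: (20, 10) + (32, 51). λ = (51 - 10)/(32 - 20) ≡ 41/12 mod 53. 12⁻¹ ≡ 31 (mod 53), so λ ≡ 52.
  x = λ² - 20 - 32 = 2704 - 52 ≡ 2; y = λ·(20 - 2) - 10 ≡ 25. → (2, 25)
10P: (2, 25) + (32, 51). λ = (51 - 25)/(32 - 2) ≡ 26/30 mod 53. 30⁻¹ ≡ 23 (mod 53), so λ ≡ 15.
  x = λ² - 2 - 32 = 225 - 34 ≡ 32; y = λ·(2 - 32) - 25 ≡ 2. → (32, 2)
11P: (32, 2) + (32, 51): same x and y₁ ≡ -y₂, so the sum is O.
11P = O, so the order is 11.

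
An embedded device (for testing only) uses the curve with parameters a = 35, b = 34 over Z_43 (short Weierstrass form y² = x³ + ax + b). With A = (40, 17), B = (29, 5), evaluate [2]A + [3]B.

First 2A:
Repeated addition: build up to 2A.
2A: tangent at (40, 17): λ = (3·40² + 35)/(2·17) ≡ 19/34. 34⁻¹ ≡ 19 (mod 43), so λ ≡ 19·19 ≡ 17.
  x = λ² - 40 - 40 = 289 - 80 ≡ 37; y = λ·(40 - 37) - 17 ≡ 34. → (37, 34)
2A = (37, 34).
Next 3B:
Repeated addition: build up to 3B.
2B: tangent at (29, 5): λ = (3·29² + 35)/(2·5) ≡ 21/10. 10⁻¹ ≡ 13 (mod 43) since 10·13 = 130 ≡ 1, so λ ≡ 21·13 ≡ 15.
  x = λ² - 29 - 29 = 225 - 58 ≡ 38; y = λ·(29 - 38) - 5 ≡ 32. → (38, 32)
3B: (38, 32) + (29, 5). λ = (5 - 32)/(29 - 38) ≡ 16/34 mod 43. 34⁻¹ ≡ 19 (mod 43) since 34·19 = 646 ≡ 1, so λ ≡ 3.
  x = λ² - 38 - 29 = 9 - 67 ≡ 28; y = λ·(38 - 28) - 32 ≡ 41. → (28, 41)
3B = (28, 41).
Finally 2A + 3B:
(37, 34) + (28, 41). λ = (41 - 34)/(28 - 37) ≡ 7/34 mod 43. 34⁻¹ ≡ 19 (mod 43) since 34·19 = 646 ≡ 1, so λ ≡ 4.
  x = λ² - 37 - 28 = 16 - 65 ≡ 37; y = λ·(37 - 37) - 34 ≡ 9. → (37, 9)

(37, 9)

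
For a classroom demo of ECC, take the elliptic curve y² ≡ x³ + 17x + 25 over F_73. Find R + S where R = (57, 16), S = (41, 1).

(60, 4)

(57, 16) + (41, 1). λ = (1 - 16)/(41 - 57) ≡ 58/57 mod 73. 57⁻¹ ≡ 41 (mod 73) since 57·41 = 2337 ≡ 1, so λ ≡ 42.
  x = λ² - 57 - 41 = 1764 - 98 ≡ 60; y = λ·(57 - 60) - 16 ≡ 4. → (60, 4)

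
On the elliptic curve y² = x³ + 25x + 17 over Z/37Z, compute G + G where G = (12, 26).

tangent at (12, 26): λ = (3·12² + 25)/(2·26) ≡ 13/15. 15⁻¹ ≡ 5 (mod 37), so λ ≡ 13·5 ≡ 28.
  x = λ² - 12 - 12 = 784 - 24 ≡ 20; y = λ·(12 - 20) - 26 ≡ 9. → (20, 9)

(20, 9)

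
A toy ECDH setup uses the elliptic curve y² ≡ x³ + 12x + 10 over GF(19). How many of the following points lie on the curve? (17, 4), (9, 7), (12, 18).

(17, 4): 4² ≡ 16, rhs ≡ 16 → on.
(9, 7): 7² ≡ 11, rhs ≡ 11 → on.
(12, 18): 18² ≡ 1, rhs ≡ 1 → on.

3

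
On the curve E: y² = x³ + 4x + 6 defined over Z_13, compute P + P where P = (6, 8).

tangent at (6, 8): λ = (3·6² + 4)/(2·8) ≡ 8/3. 3⁻¹ ≡ 9 (mod 13), so λ ≡ 8·9 ≡ 7.
  x = λ² - 6 - 6 = 49 - 12 ≡ 11; y = λ·(6 - 11) - 8 ≡ 9. → (11, 9)

(11, 9)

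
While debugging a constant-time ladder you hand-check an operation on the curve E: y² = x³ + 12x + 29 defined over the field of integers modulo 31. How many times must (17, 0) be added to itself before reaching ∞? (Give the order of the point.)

2P: (17, 0) + (17, 0): same x and y₁ ≡ -y₂, so the sum is ∞.
2P = ∞, so the order is 2.

2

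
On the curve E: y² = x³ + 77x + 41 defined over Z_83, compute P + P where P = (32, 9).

tangent at (32, 9): λ = (3·32² + 77)/(2·9) ≡ 78/18. 18⁻¹ ≡ 60 (mod 83) since 18·60 = 1080 ≡ 1, so λ ≡ 78·60 ≡ 32.
  x = λ² - 32 - 32 = 1024 - 64 ≡ 47; y = λ·(32 - 47) - 9 ≡ 9. → (47, 9)

(47, 9)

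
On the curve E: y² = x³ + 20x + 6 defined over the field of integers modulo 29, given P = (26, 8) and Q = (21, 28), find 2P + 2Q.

First 2P:
Repeated addition: build up to 2P.
2P: tangent at (26, 8): λ = (3·26² + 20)/(2·8) ≡ 18/16. 16⁻¹ ≡ 20 (mod 29) since 16·20 = 320 ≡ 1, so λ ≡ 18·20 ≡ 12.
  x = λ² - 26 - 26 = 144 - 52 ≡ 5; y = λ·(26 - 5) - 8 ≡ 12. → (5, 12)
2P = (5, 12).
Next 2Q:
Repeated addition: build up to 2Q.
2Q: tangent at (21, 28): λ = (3·21² + 20)/(2·28) ≡ 9/27. 27⁻¹ ≡ 14 (mod 29) since 27·14 = 378 ≡ 1, so λ ≡ 9·14 ≡ 10.
  x = λ² - 21 - 21 = 100 - 42 ≡ 0; y = λ·(21 - 0) - 28 ≡ 8. → (0, 8)
2Q = (0, 8).
Finally 2P + 2Q:
(5, 12) + (0, 8). λ = (8 - 12)/(0 - 5) ≡ 25/24 mod 29. 24⁻¹ ≡ 23 (mod 29), so λ ≡ 24.
  x = λ² - 5 - 0 = 576 - 5 ≡ 20; y = λ·(5 - 20) - 12 ≡ 5. → (20, 5)

(20, 5)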